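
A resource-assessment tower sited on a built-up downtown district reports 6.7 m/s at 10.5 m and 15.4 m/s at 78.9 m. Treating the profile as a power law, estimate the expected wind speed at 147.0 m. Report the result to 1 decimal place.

First find α: α = ln(V₂/V₁)/ln(z₂/z₁) = ln(15.4/6.7)/ln(78.9/10.5) = 0.83226/2.01681 = 0.4127
Extrapolate from 78.9 m to 147.0 m: V₃ = 15.4 × (147.0/78.9)^0.4127 = 15.4 × 1.2928 = 19.9085 m/s

19.9 m/s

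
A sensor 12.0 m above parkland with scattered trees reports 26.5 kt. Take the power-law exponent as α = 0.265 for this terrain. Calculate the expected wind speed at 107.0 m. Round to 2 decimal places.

47.32 kt

Power-law profile: V₂ = V₁ · (z₂/z₁)^α
V₂ = 26.5 × (107.0/12.0)^0.265 = 26.5 × (8.9167)^0.265
    = 26.5 × 1.7857 = 47.3205 kt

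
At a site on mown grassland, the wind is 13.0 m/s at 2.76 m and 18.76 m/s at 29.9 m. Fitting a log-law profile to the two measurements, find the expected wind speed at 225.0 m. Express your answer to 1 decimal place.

Log law: V ∝ ln(z/z₀). From the pair, with r = V₁/V₂ = 0.69296,
ln z₀ = (ln z₁ − r·ln z₂)/(1 − r) = (1.0152 − 0.69296×3.3979)/0.30704 = -4.3622 → z₀ = 0.01275 m
V₃ = V₁ · ln(z₃/z₀)/ln(z₁/z₀) = 13.0 × 9.7783/5.3775 = 23.6391 m/s

23.6 m/s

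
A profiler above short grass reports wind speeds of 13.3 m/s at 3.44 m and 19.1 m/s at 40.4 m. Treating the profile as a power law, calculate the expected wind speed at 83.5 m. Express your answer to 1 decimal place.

21.3 m/s

First find α: α = ln(V₂/V₁)/ln(z₂/z₁) = ln(19.1/13.3)/ln(40.4/3.44) = 0.36192/2.46336 = 0.1469
Extrapolate from 40.4 m to 83.5 m: V₃ = 19.1 × (83.5/40.4)^0.1469 = 19.1 × 1.1126 = 21.2500 m/s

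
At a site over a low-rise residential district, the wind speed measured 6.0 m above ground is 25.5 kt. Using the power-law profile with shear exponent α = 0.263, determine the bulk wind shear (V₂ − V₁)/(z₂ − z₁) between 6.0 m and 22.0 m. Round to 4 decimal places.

0.6492 kt/m

Power law: V₂ = V₁ · (z₂/z₁)^α = 25.5 × (3.6667)^0.263 = 35.8875 kt
ΔV/Δz = (35.8875 − 25.5)/(22.0 − 6.0) = 10.3875/16.0000 = 0.64922 kt/m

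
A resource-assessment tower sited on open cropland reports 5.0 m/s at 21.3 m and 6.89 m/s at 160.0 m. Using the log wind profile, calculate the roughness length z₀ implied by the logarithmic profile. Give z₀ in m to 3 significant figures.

z₀ ≈ 0.103 m

Log law: V(z) ∝ ln(z/z₀). With r = V₁/V₂ = 5.0/6.89 = 0.72569,
r · ln(z₂/z₀) = ln(z₁/z₀) ⇒ ln z₀ = (ln z₁ − r·ln z₂)/(1 − r)
ln z₀ = (3.05871 − 0.72569×5.07517) / 0.27431 = -2.2759
z₀ = exp(-2.2759) = 0.1027 m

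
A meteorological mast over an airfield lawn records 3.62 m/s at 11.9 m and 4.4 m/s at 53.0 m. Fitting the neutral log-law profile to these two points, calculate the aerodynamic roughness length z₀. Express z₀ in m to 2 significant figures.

z₀ ≈ 0.012 m

Log law: V(z) ∝ ln(z/z₀). With r = V₁/V₂ = 3.62/4.4 = 0.82273,
r · ln(z₂/z₀) = ln(z₁/z₀) ⇒ ln z₀ = (ln z₁ − r·ln z₂)/(1 − r)
ln z₀ = (2.47654 − 0.82273×3.97029) / 0.17727 = -4.4560
z₀ = exp(-4.4560) = 0.01161 m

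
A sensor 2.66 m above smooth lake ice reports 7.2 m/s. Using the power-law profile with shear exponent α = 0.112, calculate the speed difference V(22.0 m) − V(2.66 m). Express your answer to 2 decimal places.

Power law: V₂ = V₁ · (z₂/z₁)^α = 7.2 × (8.2707)^0.112 = 9.1221 m/s
ΔV = 9.1221 − 7.2 = 1.9221 m/s

1.92 m/s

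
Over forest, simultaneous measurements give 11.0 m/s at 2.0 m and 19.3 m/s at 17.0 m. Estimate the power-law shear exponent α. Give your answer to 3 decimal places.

Power law: V₂/V₁ = (z₂/z₁)^α ⇒ α = ln(V₂/V₁) / ln(z₂/z₁)
α = ln(19.3/11.0) / ln(17.0/2.0) = ln(1.7545) / ln(8.5000)
  = 0.56221 / 2.14007 = 0.26271

α ≈ 0.263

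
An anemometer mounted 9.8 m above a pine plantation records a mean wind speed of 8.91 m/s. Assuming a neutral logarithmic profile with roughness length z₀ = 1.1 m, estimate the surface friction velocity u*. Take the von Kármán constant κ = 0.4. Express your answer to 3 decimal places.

Log law: V(z) = (u*/κ) · ln(z/z₀) ⇒ u* = κ · V / ln(z/z₀)
u* = 0.4 × 8.91 / ln(9.8/1.1) = 0.4 × 8.91 / 2.1871
   = 3.5640 / 2.1871 = 1.6296 m/s

u* ≈ 1.630 m/s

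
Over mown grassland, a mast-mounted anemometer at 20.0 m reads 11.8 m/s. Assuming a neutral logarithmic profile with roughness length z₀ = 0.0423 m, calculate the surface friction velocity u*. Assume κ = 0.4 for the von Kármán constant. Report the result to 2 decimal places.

u* ≈ 0.77 m/s

Log law: V(z) = (u*/κ) · ln(z/z₀) ⇒ u* = κ · V / ln(z/z₀)
u* = 0.4 × 11.8 / ln(20.0/0.0423) = 0.4 × 11.8 / 6.1587
   = 4.7200 / 6.1587 = 0.7664 m/s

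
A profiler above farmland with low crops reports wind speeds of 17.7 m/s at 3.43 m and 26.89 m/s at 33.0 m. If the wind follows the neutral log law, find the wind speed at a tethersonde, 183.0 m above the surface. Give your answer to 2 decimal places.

33.84 m/s

Log law: V ∝ ln(z/z₀). From the pair, with r = V₁/V₂ = 0.65824,
ln z₀ = (ln z₁ − r·ln z₂)/(1 − r) = (1.2326 − 0.65824×3.4965)/0.34176 = -3.1278 → z₀ = 0.04381 m
V₃ = V₁ · ln(z₃/z₀)/ln(z₁/z₀) = 17.7 × 8.3373/4.3604 = 33.8435 m/s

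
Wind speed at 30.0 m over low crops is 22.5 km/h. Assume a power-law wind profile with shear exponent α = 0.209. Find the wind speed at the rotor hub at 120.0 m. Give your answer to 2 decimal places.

30.06 km/h

Power-law profile: V₂ = V₁ · (z₂/z₁)^α
V₂ = 22.5 × (120.0/30.0)^0.209 = 22.5 × (4.0000)^0.209
    = 22.5 × 1.3361 = 30.0617 km/h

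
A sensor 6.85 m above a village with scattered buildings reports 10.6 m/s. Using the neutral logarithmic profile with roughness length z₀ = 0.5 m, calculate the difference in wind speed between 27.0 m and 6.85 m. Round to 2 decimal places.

Log law: V₂ = V₁ · ln(z₂/z₀)/ln(z₁/z₀) = 10.6 × 3.9890/2.6174 = 16.1547 m/s
ΔV = 16.1547 − 10.6 = 5.5547 m/s

5.55 m/s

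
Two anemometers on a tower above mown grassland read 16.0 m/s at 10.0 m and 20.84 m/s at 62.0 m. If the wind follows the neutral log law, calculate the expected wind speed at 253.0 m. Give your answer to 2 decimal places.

24.57 m/s

Log law: V ∝ ln(z/z₀). From the pair, with r = V₁/V₂ = 0.76775,
ln z₀ = (ln z₁ − r·ln z₂)/(1 − r) = (2.3026 − 0.76775×4.1271)/0.23225 = -3.7290 → z₀ = 0.02402 m
V₃ = V₁ · ln(z₃/z₀)/ln(z₁/z₀) = 16.0 × 9.2624/6.0316 = 24.5704 m/s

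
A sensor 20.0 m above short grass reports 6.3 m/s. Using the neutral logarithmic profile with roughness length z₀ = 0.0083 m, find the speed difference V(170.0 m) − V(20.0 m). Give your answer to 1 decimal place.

1.7 m/s

Log law: V₂ = V₁ · ln(z₂/z₀)/ln(z₁/z₀) = 6.3 × 9.9273/7.7872 = 8.0313 m/s
ΔV = 8.0313 − 6.3 = 1.7313 m/s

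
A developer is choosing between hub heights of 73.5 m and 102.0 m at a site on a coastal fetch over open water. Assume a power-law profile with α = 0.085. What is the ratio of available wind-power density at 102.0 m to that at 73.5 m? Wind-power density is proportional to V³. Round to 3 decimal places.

1.087

Speed ratio: V_B/V_A = (z_B/z_A)^α = (102.0/73.5)^0.085 = (1.3878)^0.085 = 1.02824
Power-density ratio: P_B/P_A = (V_B/V_A)³ = (1.02824)³ = 1.08715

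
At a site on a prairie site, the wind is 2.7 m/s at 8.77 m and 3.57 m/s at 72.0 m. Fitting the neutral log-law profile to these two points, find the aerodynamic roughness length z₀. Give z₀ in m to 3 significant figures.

Log law: V(z) ∝ ln(z/z₀). With r = V₁/V₂ = 2.7/3.57 = 0.75630,
r · ln(z₂/z₀) = ln(z₁/z₀) ⇒ ln z₀ = (ln z₁ − r·ln z₂)/(1 − r)
ln z₀ = (2.17134 − 0.75630×4.27667) / 0.24370 = -4.3624
z₀ = exp(-4.3624) = 0.01275 m

z₀ ≈ 0.0127 m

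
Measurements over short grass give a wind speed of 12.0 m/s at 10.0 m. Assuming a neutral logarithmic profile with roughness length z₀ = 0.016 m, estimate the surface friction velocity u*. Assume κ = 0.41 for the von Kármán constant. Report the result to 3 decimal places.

Log law: V(z) = (u*/κ) · ln(z/z₀) ⇒ u* = κ · V / ln(z/z₀)
u* = 0.41 × 12.0 / ln(10.0/0.016) = 0.41 × 12.0 / 6.4378
   = 4.9200 / 6.4378 = 0.7642 m/s

u* ≈ 0.764 m/s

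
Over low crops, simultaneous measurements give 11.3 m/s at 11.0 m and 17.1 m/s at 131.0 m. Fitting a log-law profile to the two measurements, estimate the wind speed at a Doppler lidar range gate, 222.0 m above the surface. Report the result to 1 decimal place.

Log law: V ∝ ln(z/z₀). From the pair, with r = V₁/V₂ = 0.66082,
ln z₀ = (ln z₁ − r·ln z₂)/(1 − r) = (2.3979 − 0.66082×4.8752)/0.33918 = -2.4286 → z₀ = 0.08816 m
V₃ = V₁ · ln(z₃/z₀)/ln(z₁/z₀) = 11.3 × 7.8312/4.8265 = 18.3350 m/s

18.3 m/s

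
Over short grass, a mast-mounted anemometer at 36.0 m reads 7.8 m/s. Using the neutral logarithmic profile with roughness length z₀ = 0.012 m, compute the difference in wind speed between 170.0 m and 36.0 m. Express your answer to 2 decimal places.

1.51 m/s

Log law: V₂ = V₁ · ln(z₂/z₀)/ln(z₁/z₀) = 7.8 × 9.5586/8.0064 = 9.3123 m/s
ΔV = 9.3123 − 7.8 = 1.5123 m/s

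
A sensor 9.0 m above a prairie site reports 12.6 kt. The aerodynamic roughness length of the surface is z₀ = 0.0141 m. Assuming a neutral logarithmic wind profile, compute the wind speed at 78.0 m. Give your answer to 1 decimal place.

16.8 kt

Log law: V(z) ∝ ln(z/z₀), so V₂/V₁ = ln(z₂/z₀) / ln(z₁/z₀).
ln(78.0/0.0141) = 8.6183, ln(9.0/0.0141) = 6.4588
V₂ = 12.6 × 8.6183/6.4588 = 12.6 × 1.3343 = 16.8128 kt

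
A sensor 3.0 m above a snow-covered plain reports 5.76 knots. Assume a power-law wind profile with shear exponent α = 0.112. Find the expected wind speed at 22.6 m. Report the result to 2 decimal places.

7.22 knots

Power-law profile: V₂ = V₁ · (z₂/z₁)^α
V₂ = 5.76 × (22.6/3.0)^0.112 = 5.76 × (7.5333)^0.112
    = 5.76 × 1.2538 = 7.2218 knots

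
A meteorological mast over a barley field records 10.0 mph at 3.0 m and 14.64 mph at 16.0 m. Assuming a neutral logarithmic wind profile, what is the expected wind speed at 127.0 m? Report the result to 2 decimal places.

Log law: V ∝ ln(z/z₀). From the pair, with r = V₁/V₂ = 0.68306,
ln z₀ = (ln z₁ − r·ln z₂)/(1 − r) = (1.0986 − 0.68306×2.7726)/0.31694 = -2.5091 → z₀ = 0.08134 m
V₃ = V₁ · ln(z₃/z₀)/ln(z₁/z₀) = 10.0 × 7.3533/3.6077 = 20.3821 mph

20.38 mph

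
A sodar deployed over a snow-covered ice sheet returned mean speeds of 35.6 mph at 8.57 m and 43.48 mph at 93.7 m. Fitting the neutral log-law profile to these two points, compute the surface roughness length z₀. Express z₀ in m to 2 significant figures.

z₀ ≈ 0.00017 m

Log law: V(z) ∝ ln(z/z₀). With r = V₁/V₂ = 35.6/43.48 = 0.81877,
r · ln(z₂/z₀) = ln(z₁/z₀) ⇒ ln z₀ = (ln z₁ − r·ln z₂)/(1 − r)
ln z₀ = (2.14827 − 0.81877×4.54010) / 0.18123 = -8.6575
z₀ = exp(-8.6575) = 0.0001738 m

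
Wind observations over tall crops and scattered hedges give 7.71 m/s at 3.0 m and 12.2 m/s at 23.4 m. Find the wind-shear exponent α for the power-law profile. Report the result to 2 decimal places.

α ≈ 0.22

Power law: V₂/V₁ = (z₂/z₁)^α ⇒ α = ln(V₂/V₁) / ln(z₂/z₁)
α = ln(12.2/7.71) / ln(23.4/3.0) = ln(1.5824) / ln(7.8000)
  = 0.45892 / 2.05412 = 0.22341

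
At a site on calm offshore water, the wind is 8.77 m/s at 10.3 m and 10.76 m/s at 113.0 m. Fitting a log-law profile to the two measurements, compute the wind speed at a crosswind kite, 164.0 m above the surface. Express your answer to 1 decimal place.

11.1 m/s

Log law: V ∝ ln(z/z₀). From the pair, with r = V₁/V₂ = 0.81506,
ln z₀ = (ln z₁ − r·ln z₂)/(1 − r) = (2.3321 − 0.81506×4.7274)/0.18494 = -8.2238 → z₀ = 0.0002682 m
V₃ = V₁ · ln(z₃/z₀)/ln(z₁/z₀) = 8.77 × 13.3236/10.5559 = 11.0695 m/s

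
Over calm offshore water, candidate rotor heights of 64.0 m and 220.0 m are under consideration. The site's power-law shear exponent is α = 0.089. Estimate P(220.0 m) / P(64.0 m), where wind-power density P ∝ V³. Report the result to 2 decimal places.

Speed ratio: V_B/V_A = (z_B/z_A)^α = (220.0/64.0)^0.089 = (3.4375)^0.089 = 1.11616
Power-density ratio: P_B/P_A = (V_B/V_A)³ = (1.11616)³ = 1.39052

1.39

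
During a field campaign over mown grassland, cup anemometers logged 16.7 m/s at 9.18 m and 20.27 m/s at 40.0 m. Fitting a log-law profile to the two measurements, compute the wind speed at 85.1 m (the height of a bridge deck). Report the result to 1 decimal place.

Log law: V ∝ ln(z/z₀). From the pair, with r = V₁/V₂ = 0.82388,
ln z₀ = (ln z₁ − r·ln z₂)/(1 − r) = (2.2170 − 0.82388×3.6889)/0.17612 = -4.6681 → z₀ = 0.009390 m
V₃ = V₁ · ln(z₃/z₀)/ln(z₁/z₀) = 16.7 × 9.1119/6.8851 = 22.1011 m/s

22.1 m/s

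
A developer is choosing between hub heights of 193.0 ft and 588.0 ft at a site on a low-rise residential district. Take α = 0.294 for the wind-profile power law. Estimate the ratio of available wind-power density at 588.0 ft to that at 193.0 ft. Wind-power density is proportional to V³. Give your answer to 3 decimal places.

Speed ratio: V_B/V_A = (z_B/z_A)^α = (588.0/193.0)^0.294 = (3.0466)^0.294 = 1.38753
Power-density ratio: P_B/P_A = (V_B/V_A)³ = (1.38753)³ = 2.67134

2.671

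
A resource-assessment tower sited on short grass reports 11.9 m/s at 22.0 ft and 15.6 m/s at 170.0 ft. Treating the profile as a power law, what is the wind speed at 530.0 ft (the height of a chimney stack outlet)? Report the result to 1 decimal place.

First find α: α = ln(V₂/V₁)/ln(z₂/z₁) = ln(15.6/11.9)/ln(170.0/22.0) = 0.27073/2.04476 = 0.1324
Extrapolate from 170.0 ft to 530.0 ft: V₃ = 15.6 × (530.0/170.0)^0.1324 = 15.6 × 1.1625 = 18.1346 m/s

18.1 m/s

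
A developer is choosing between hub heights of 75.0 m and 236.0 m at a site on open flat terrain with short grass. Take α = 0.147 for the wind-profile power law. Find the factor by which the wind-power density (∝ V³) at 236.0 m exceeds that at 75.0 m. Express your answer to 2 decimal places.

1.66

Speed ratio: V_B/V_A = (z_B/z_A)^α = (236.0/75.0)^0.147 = (3.1467)^0.147 = 1.18354
Power-density ratio: P_B/P_A = (V_B/V_A)³ = (1.18354)³ = 1.65788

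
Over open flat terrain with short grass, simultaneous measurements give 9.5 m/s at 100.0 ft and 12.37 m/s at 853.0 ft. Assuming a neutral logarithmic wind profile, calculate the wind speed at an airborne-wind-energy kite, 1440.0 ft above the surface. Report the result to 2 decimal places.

Log law: V ∝ ln(z/z₀). From the pair, with r = V₁/V₂ = 0.76799,
ln z₀ = (ln z₁ − r·ln z₂)/(1 − r) = (4.6052 − 0.76799×6.7488)/0.23201 = -2.4903 → z₀ = 0.08288 ft
V₃ = V₁ · ln(z₃/z₀)/ln(z₁/z₀) = 9.5 × 9.7627/7.0955 = 13.0711 m/s

13.07 m/s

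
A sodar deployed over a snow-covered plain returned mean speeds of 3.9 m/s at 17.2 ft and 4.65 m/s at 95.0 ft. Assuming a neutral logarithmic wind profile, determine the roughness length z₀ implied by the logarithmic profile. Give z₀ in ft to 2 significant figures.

z₀ ≈ 0.0024 ft

Log law: V(z) ∝ ln(z/z₀). With r = V₁/V₂ = 3.9/4.65 = 0.83871,
r · ln(z₂/z₀) = ln(z₁/z₀) ⇒ ln z₀ = (ln z₁ − r·ln z₂)/(1 − r)
ln z₀ = (2.84491 − 0.83871×4.55388) / 0.16129 = -6.0417
z₀ = exp(-6.0417) = 0.002377 ft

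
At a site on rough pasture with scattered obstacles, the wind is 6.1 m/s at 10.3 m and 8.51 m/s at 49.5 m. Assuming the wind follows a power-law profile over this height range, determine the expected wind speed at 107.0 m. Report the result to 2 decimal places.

First find α: α = ln(V₂/V₁)/ln(z₂/z₁) = ln(8.51/6.1)/ln(49.5/10.3) = 0.33295/1.56983 = 0.2121
Extrapolate from 49.5 m to 107.0 m: V₃ = 8.51 × (107.0/49.5)^0.2121 = 8.51 × 1.1776 = 10.0215 m/s

10.02 m/s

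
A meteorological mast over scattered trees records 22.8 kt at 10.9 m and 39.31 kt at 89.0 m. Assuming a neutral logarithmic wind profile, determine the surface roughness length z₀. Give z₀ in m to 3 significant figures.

z₀ ≈ 0.600 m

Log law: V(z) ∝ ln(z/z₀). With r = V₁/V₂ = 22.8/39.31 = 0.58001,
r · ln(z₂/z₀) = ln(z₁/z₀) ⇒ ln z₀ = (ln z₁ − r·ln z₂)/(1 − r)
ln z₀ = (2.38876 − 0.58001×4.48864) / 0.41999 = -0.5111
z₀ = exp(-0.5111) = 0.5998 m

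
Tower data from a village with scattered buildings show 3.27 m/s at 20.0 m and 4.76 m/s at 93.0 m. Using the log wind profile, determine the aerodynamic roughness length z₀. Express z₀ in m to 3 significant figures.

z₀ ≈ 0.686 m

Log law: V(z) ∝ ln(z/z₀). With r = V₁/V₂ = 3.27/4.76 = 0.68697,
r · ln(z₂/z₀) = ln(z₁/z₀) ⇒ ln z₀ = (ln z₁ − r·ln z₂)/(1 − r)
ln z₀ = (2.99573 − 0.68697×4.53260) / 0.31303 = -0.3771
z₀ = exp(-0.3771) = 0.6858 m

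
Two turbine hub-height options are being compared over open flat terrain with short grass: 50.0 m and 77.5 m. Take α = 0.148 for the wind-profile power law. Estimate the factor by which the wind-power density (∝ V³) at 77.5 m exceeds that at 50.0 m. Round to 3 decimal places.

1.215

Speed ratio: V_B/V_A = (z_B/z_A)^α = (77.5/50.0)^0.148 = (1.5500)^0.148 = 1.06701
Power-density ratio: P_B/P_A = (V_B/V_A)³ = (1.06701)³ = 1.21481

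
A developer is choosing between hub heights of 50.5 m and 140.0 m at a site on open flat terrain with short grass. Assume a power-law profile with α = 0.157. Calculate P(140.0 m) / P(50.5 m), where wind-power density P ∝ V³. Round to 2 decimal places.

1.62

Speed ratio: V_B/V_A = (z_B/z_A)^α = (140.0/50.5)^0.157 = (2.7723)^0.157 = 1.17361
Power-density ratio: P_B/P_A = (V_B/V_A)³ = (1.17361)³ = 1.61650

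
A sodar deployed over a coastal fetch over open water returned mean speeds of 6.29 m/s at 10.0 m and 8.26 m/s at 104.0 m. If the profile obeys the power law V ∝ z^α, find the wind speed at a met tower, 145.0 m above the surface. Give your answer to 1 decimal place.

First find α: α = ln(V₂/V₁)/ln(z₂/z₁) = ln(8.26/6.29)/ln(104.0/10.0) = 0.27246/2.34181 = 0.1163
Extrapolate from 104.0 m to 145.0 m: V₃ = 8.26 × (145.0/104.0)^0.1163 = 8.26 × 1.0394 = 8.5856 m/s

8.6 m/s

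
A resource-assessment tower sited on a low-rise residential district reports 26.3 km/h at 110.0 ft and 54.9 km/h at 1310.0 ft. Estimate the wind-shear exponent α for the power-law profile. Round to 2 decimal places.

α ≈ 0.30

Power law: V₂/V₁ = (z₂/z₁)^α ⇒ α = ln(V₂/V₁) / ln(z₂/z₁)
α = ln(54.9/26.3) / ln(1310.0/110.0) = ln(2.0875) / ln(11.9091)
  = 0.73594 / 2.47730 = 0.29707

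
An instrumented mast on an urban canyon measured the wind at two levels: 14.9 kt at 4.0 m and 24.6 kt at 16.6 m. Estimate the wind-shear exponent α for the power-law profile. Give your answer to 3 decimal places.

α ≈ 0.352

Power law: V₂/V₁ = (z₂/z₁)^α ⇒ α = ln(V₂/V₁) / ln(z₂/z₁)
α = ln(24.6/14.9) / ln(16.6/4.0) = ln(1.6510) / ln(4.1500)
  = 0.50139 / 1.42311 = 0.35232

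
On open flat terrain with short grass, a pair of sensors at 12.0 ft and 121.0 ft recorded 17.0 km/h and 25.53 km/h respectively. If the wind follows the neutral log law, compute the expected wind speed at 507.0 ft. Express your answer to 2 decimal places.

Log law: V ∝ ln(z/z₀). From the pair, with r = V₁/V₂ = 0.66588,
ln z₀ = (ln z₁ − r·ln z₂)/(1 − r) = (2.4849 − 0.66588×4.7958)/0.33412 = -2.1206 → z₀ = 0.1200 ft
V₃ = V₁ · ln(z₃/z₀)/ln(z₁/z₀) = 17.0 × 8.3491/4.6055 = 30.8185 km/h

30.82 km/h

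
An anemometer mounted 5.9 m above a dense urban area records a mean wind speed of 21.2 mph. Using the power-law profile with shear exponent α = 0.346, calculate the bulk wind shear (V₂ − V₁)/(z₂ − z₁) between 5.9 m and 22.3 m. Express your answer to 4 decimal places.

0.7551 mph/m

Power law: V₂ = V₁ · (z₂/z₁)^α = 21.2 × (3.7797)^0.346 = 33.5842 mph
ΔV/Δz = (33.5842 − 21.2)/(22.3 − 5.9) = 12.3842/16.4000 = 0.75513 mph/m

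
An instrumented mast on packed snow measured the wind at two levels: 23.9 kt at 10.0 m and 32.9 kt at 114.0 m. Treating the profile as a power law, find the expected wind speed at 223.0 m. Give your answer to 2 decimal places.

35.93 kt

First find α: α = ln(V₂/V₁)/ln(z₂/z₁) = ln(32.9/23.9)/ln(114.0/10.0) = 0.31959/2.43361 = 0.1313
Extrapolate from 114.0 m to 223.0 m: V₃ = 32.9 × (223.0/114.0)^0.1313 = 32.9 × 1.0921 = 35.9306 kt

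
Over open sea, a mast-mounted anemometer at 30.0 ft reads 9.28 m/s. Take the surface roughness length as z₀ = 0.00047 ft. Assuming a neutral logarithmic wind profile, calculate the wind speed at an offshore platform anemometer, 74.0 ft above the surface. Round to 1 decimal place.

Log law: V(z) ∝ ln(z/z₀), so V₂/V₁ = ln(z₂/z₀) / ln(z₁/z₀).
ln(74.0/0.00047) = 11.9668, ln(30.0/0.00047) = 11.0640
V₂ = 9.28 × 11.9668/11.0640 = 9.28 × 1.0816 = 10.0373 m/s

10.0 m/s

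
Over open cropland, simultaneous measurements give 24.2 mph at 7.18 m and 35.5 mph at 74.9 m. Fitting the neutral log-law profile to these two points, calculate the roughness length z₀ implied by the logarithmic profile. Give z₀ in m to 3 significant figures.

z₀ ≈ 0.0473 m

Log law: V(z) ∝ ln(z/z₀). With r = V₁/V₂ = 24.2/35.5 = 0.68169,
r · ln(z₂/z₀) = ln(z₁/z₀) ⇒ ln z₀ = (ln z₁ − r·ln z₂)/(1 − r)
ln z₀ = (1.97130 − 0.68169×4.31615) / 0.31831 = -3.0504
z₀ = exp(-3.0504) = 0.04734 m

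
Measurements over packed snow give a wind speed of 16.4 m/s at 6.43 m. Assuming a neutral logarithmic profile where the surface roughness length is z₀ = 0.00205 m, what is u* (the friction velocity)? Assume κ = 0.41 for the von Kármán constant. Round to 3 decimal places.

u* ≈ 0.835 m/s

Log law: V(z) = (u*/κ) · ln(z/z₀) ⇒ u* = κ · V / ln(z/z₀)
u* = 0.41 × 16.4 / ln(6.43/0.00205) = 0.41 × 16.4 / 8.0509
   = 6.7240 / 8.0509 = 0.8352 m/s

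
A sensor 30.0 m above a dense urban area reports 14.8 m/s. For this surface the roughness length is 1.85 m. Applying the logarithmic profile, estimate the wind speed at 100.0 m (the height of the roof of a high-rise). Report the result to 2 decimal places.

Log law: V(z) ∝ ln(z/z₀), so V₂/V₁ = ln(z₂/z₀) / ln(z₁/z₀).
ln(100.0/1.85) = 3.9900, ln(30.0/1.85) = 2.7860
V₂ = 14.8 × 3.9900/2.7860 = 14.8 × 1.4321 = 21.1958 m/s

21.20 m/s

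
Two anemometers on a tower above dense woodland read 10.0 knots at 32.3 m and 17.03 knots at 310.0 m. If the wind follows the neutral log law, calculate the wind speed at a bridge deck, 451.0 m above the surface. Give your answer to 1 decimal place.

18.2 knots

Log law: V ∝ ln(z/z₀). From the pair, with r = V₁/V₂ = 0.58720,
ln z₀ = (ln z₁ − r·ln z₂)/(1 − r) = (3.4751 − 0.58720×5.7366)/0.41280 = 0.2581 → z₀ = 1.295 m
V₃ = V₁ · ln(z₃/z₀)/ln(z₁/z₀) = 10.0 × 5.8533/3.2169 = 18.1954 knots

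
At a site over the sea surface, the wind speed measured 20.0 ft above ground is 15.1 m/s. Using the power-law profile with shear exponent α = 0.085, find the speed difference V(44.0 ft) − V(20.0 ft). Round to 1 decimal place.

1.0 m/s

Power law: V₂ = V₁ · (z₂/z₁)^α = 15.1 × (2.2000)^0.085 = 16.1467 m/s
ΔV = 16.1467 − 15.1 = 1.0467 m/s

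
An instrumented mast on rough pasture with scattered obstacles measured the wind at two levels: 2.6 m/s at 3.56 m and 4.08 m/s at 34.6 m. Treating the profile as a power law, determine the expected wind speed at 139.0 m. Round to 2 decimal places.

5.37 m/s

First find α: α = ln(V₂/V₁)/ln(z₂/z₁) = ln(4.08/2.6)/ln(34.6/3.56) = 0.45059/2.27409 = 0.1981
Extrapolate from 34.6 m to 139.0 m: V₃ = 4.08 × (139.0/34.6)^0.1981 = 4.08 × 1.3172 = 5.3743 m/s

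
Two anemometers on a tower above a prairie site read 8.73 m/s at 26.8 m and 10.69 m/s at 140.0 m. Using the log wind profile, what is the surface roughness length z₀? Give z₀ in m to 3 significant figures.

Log law: V(z) ∝ ln(z/z₀). With r = V₁/V₂ = 8.73/10.69 = 0.81665,
r · ln(z₂/z₀) = ln(z₁/z₀) ⇒ ln z₀ = (ln z₁ − r·ln z₂)/(1 − r)
ln z₀ = (3.28840 − 0.81665×4.94164) / 0.18335 = -4.0753
z₀ = exp(-4.0753) = 0.01699 m

z₀ ≈ 0.0170 m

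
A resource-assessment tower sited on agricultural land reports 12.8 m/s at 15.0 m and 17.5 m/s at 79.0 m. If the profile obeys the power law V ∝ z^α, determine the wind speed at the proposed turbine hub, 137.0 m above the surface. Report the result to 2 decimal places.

First find α: α = ln(V₂/V₁)/ln(z₂/z₁) = ln(17.5/12.8)/ln(79.0/15.0) = 0.31276/1.66140 = 0.1882
Extrapolate from 79.0 m to 137.0 m: V₃ = 17.5 × (137.0/79.0)^0.1882 = 17.5 × 1.1092 = 19.4110 m/s

19.41 m/s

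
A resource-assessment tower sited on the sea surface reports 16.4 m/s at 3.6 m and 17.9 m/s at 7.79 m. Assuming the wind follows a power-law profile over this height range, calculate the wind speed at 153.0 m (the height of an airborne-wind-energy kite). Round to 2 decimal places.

First find α: α = ln(V₂/V₁)/ln(z₂/z₁) = ln(17.9/16.4)/ln(7.79/3.6) = 0.08752/0.77191 = 0.1134
Extrapolate from 7.79 m to 153.0 m: V₃ = 17.9 × (153.0/7.79)^0.1134 = 17.9 × 1.4016 = 25.0883 m/s

25.09 m/s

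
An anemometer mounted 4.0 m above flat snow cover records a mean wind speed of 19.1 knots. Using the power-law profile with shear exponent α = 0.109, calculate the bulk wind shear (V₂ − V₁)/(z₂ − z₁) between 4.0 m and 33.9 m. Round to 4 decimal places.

Power law: V₂ = V₁ · (z₂/z₁)^α = 19.1 × (8.4750)^0.109 = 24.1102 knots
ΔV/Δz = (24.1102 − 19.1)/(33.9 − 4.0) = 5.0102/29.9000 = 0.16756 knots/m

0.1676 knots/m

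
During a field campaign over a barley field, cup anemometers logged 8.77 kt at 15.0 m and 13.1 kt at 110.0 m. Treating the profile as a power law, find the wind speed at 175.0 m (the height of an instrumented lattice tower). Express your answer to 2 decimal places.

14.38 kt

First find α: α = ln(V₂/V₁)/ln(z₂/z₁) = ln(13.1/8.77)/ln(110.0/15.0) = 0.40128/1.99243 = 0.2014
Extrapolate from 110.0 m to 175.0 m: V₃ = 13.1 × (175.0/110.0)^0.2014 = 13.1 × 1.0980 = 14.3841 kt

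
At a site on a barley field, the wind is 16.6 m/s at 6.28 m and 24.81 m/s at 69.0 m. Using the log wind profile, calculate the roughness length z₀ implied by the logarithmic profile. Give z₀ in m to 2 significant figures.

Log law: V(z) ∝ ln(z/z₀). With r = V₁/V₂ = 16.6/24.81 = 0.66909,
r · ln(z₂/z₀) = ln(z₁/z₀) ⇒ ln z₀ = (ln z₁ − r·ln z₂)/(1 − r)
ln z₀ = (1.83737 − 0.66909×4.23411) / 0.33091 = -3.0087
z₀ = exp(-3.0087) = 0.04936 m

z₀ ≈ 0.049 m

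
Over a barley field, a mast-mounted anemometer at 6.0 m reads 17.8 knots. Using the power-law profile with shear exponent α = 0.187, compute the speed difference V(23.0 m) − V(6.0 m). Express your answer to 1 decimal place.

Power law: V₂ = V₁ · (z₂/z₁)^α = 17.8 × (3.8333)^0.187 = 22.8849 knots
ΔV = 22.8849 − 17.8 = 5.0849 knots

5.1 knots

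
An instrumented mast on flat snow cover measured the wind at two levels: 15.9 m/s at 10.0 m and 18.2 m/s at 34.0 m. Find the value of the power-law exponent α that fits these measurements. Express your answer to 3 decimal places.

α ≈ 0.110

Power law: V₂/V₁ = (z₂/z₁)^α ⇒ α = ln(V₂/V₁) / ln(z₂/z₁)
α = ln(18.2/15.9) / ln(34.0/10.0) = ln(1.1447) / ln(3.4000)
  = 0.13510 / 1.22378 = 0.11040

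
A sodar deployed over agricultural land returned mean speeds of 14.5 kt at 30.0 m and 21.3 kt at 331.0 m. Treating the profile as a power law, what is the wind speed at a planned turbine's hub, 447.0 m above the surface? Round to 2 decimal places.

First find α: α = ln(V₂/V₁)/ln(z₂/z₁) = ln(21.3/14.5)/ln(331.0/30.0) = 0.38456/2.40092 = 0.1602
Extrapolate from 331.0 m to 447.0 m: V₃ = 21.3 × (447.0/331.0)^0.1602 = 21.3 × 1.0493 = 22.3501 kt

22.35 kt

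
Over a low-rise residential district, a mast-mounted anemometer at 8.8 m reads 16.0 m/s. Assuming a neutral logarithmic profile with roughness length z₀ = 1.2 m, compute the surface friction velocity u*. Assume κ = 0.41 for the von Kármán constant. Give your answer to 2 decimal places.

u* ≈ 3.29 m/s

Log law: V(z) = (u*/κ) · ln(z/z₀) ⇒ u* = κ · V / ln(z/z₀)
u* = 0.41 × 16.0 / ln(8.8/1.2) = 0.41 × 16.0 / 1.9924
   = 6.5600 / 1.9924 = 3.2925 m/s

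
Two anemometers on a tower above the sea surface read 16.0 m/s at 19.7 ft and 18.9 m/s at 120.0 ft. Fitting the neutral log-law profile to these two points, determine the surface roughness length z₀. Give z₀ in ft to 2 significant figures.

Log law: V(z) ∝ ln(z/z₀). With r = V₁/V₂ = 16.0/18.9 = 0.84656,
r · ln(z₂/z₀) = ln(z₁/z₀) ⇒ ln z₀ = (ln z₁ − r·ln z₂)/(1 − r)
ln z₀ = (2.98062 − 0.84656×4.78749) / 0.15344 = -6.9883
z₀ = exp(-6.9883) = 0.0009226 ft

z₀ ≈ 0.00092 ft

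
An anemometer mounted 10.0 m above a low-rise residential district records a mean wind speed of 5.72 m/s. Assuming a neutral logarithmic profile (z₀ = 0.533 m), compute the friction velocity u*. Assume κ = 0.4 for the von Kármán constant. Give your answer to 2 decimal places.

u* ≈ 0.78 m/s

Log law: V(z) = (u*/κ) · ln(z/z₀) ⇒ u* = κ · V / ln(z/z₀)
u* = 0.4 × 5.72 / ln(10.0/0.533) = 0.4 × 5.72 / 2.9318
   = 2.2880 / 2.9318 = 0.7804 m/s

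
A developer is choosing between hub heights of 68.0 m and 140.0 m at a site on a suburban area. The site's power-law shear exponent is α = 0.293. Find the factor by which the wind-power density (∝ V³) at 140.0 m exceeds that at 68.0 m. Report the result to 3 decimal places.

1.887

Speed ratio: V_B/V_A = (z_B/z_A)^α = (140.0/68.0)^0.293 = (2.0588)^0.293 = 1.23564
Power-density ratio: P_B/P_A = (V_B/V_A)³ = (1.23564)³ = 1.88656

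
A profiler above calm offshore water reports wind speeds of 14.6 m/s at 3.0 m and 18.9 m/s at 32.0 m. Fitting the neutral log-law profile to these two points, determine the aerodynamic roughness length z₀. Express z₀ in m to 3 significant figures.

Log law: V(z) ∝ ln(z/z₀). With r = V₁/V₂ = 14.6/18.9 = 0.77249,
r · ln(z₂/z₀) = ln(z₁/z₀) ⇒ ln z₀ = (ln z₁ − r·ln z₂)/(1 − r)
ln z₀ = (1.09861 − 0.77249×3.46574) / 0.22751 = -6.9386
z₀ = exp(-6.9386) = 0.0009696 m

z₀ ≈ 0.000970 m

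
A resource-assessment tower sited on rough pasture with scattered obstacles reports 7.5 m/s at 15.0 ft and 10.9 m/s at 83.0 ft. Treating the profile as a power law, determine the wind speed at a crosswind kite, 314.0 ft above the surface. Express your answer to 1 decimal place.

First find α: α = ln(V₂/V₁)/ln(z₂/z₁) = ln(10.9/7.5)/ln(83.0/15.0) = 0.37386/1.71079 = 0.2185
Extrapolate from 83.0 ft to 314.0 ft: V₃ = 10.9 × (314.0/83.0)^0.2185 = 10.9 × 1.3375 = 14.5782 m/s

14.6 m/s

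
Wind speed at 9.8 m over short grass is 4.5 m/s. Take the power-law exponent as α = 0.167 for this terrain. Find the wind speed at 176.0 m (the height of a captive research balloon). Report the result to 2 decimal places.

Power-law profile: V₂ = V₁ · (z₂/z₁)^α
V₂ = 4.5 × (176.0/9.8)^0.167 = 4.5 × (17.9592)^0.167
    = 4.5 × 1.6198 = 7.2892 m/s

7.29 m/s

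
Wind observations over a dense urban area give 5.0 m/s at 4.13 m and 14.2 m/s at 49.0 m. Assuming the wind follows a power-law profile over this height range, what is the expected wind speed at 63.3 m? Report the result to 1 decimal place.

15.8 m/s

First find α: α = ln(V₂/V₁)/ln(z₂/z₁) = ln(14.2/5.0)/ln(49.0/4.13) = 1.04380/2.47354 = 0.4220
Extrapolate from 49.0 m to 63.3 m: V₃ = 14.2 × (63.3/49.0)^0.4220 = 14.2 × 1.1141 = 15.8204 m/s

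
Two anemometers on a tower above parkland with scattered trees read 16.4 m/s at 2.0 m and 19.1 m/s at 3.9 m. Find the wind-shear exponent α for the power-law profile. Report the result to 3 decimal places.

α ≈ 0.228

Power law: V₂/V₁ = (z₂/z₁)^α ⇒ α = ln(V₂/V₁) / ln(z₂/z₁)
α = ln(19.1/16.4) / ln(3.9/2.0) = ln(1.1646) / ln(1.9500)
  = 0.15241 / 0.66783 = 0.22821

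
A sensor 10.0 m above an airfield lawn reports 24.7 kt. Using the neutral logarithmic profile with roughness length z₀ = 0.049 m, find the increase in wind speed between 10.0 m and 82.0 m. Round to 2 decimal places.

Log law: V₂ = V₁ · ln(z₂/z₀)/ln(z₁/z₀) = 24.7 × 7.4227/5.3185 = 34.4719 kt
ΔV = 34.4719 − 24.7 = 9.7719 kt

9.77 kt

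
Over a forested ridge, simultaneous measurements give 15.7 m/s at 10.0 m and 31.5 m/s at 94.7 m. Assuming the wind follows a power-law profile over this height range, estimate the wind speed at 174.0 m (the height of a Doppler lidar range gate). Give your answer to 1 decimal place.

First find α: α = ln(V₂/V₁)/ln(z₂/z₁) = ln(31.5/15.7)/ln(94.7/10.0) = 0.69633/2.24813 = 0.3097
Extrapolate from 94.7 m to 174.0 m: V₃ = 31.5 × (174.0/94.7)^0.3097 = 31.5 × 1.2073 = 38.0314 m/s

38.0 m/s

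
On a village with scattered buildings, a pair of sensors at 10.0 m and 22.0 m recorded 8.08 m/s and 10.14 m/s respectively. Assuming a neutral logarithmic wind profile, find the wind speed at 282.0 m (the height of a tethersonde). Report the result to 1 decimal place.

16.8 m/s

Log law: V ∝ ln(z/z₀). From the pair, with r = V₁/V₂ = 0.79684,
ln z₀ = (ln z₁ − r·ln z₂)/(1 − r) = (2.3026 − 0.79684×3.0910)/0.20316 = -0.7900 → z₀ = 0.4538 m
V₃ = V₁ · ln(z₃/z₀)/ln(z₁/z₀) = 8.08 × 6.4319/3.0926 = 16.8046 m/s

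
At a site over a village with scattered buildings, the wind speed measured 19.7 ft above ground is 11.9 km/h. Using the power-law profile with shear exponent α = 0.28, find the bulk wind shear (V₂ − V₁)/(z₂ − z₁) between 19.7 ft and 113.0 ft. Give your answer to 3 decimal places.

0.080 km/h/ft

Power law: V₂ = V₁ · (z₂/z₁)^α = 11.9 × (5.7360)^0.28 = 19.4070 km/h
ΔV/Δz = (19.4070 − 11.9)/(113.0 − 19.7) = 7.5070/93.3000 = 0.08046 km/h/ft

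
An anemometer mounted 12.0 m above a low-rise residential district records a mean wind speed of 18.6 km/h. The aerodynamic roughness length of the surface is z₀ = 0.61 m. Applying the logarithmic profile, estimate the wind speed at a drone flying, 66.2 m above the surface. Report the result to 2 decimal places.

29.26 km/h

Log law: V(z) ∝ ln(z/z₀), so V₂/V₁ = ln(z₂/z₀) / ln(z₁/z₀).
ln(66.2/0.61) = 4.6870, ln(12.0/0.61) = 2.9792
V₂ = 18.6 × 4.6870/2.9792 = 18.6 × 1.5732 = 29.2621 km/h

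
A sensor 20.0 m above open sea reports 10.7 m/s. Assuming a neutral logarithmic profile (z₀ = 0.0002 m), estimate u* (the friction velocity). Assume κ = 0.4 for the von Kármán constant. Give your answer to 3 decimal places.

u* ≈ 0.372 m/s

Log law: V(z) = (u*/κ) · ln(z/z₀) ⇒ u* = κ · V / ln(z/z₀)
u* = 0.4 × 10.7 / ln(20.0/0.0002) = 0.4 × 10.7 / 11.5129
   = 4.2800 / 11.5129 = 0.3718 m/s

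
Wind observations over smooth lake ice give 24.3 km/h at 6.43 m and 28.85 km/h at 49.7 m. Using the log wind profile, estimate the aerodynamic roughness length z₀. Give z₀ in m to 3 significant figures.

z₀ ≈ 0.000116 m

Log law: V(z) ∝ ln(z/z₀). With r = V₁/V₂ = 24.3/28.85 = 0.84229,
r · ln(z₂/z₀) = ln(z₁/z₀) ⇒ ln z₀ = (ln z₁ − r·ln z₂)/(1 − r)
ln z₀ = (1.86097 − 0.84229×3.90600) / 0.15771 = -9.0608
z₀ = exp(-9.0608) = 0.0001161 m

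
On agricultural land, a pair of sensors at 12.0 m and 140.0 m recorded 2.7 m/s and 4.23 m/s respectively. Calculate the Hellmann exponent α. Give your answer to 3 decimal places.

α ≈ 0.183

Power law: V₂/V₁ = (z₂/z₁)^α ⇒ α = ln(V₂/V₁) / ln(z₂/z₁)
α = ln(4.23/2.7) / ln(140.0/12.0) = ln(1.5667) / ln(11.6667)
  = 0.44895 / 2.45674 = 0.18274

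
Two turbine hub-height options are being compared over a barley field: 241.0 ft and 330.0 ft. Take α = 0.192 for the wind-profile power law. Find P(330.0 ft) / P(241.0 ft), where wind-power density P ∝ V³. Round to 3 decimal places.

Speed ratio: V_B/V_A = (z_B/z_A)^α = (330.0/241.0)^0.192 = (1.3693)^0.192 = 1.06220
Power-density ratio: P_B/P_A = (V_B/V_A)³ = (1.06220)³ = 1.19846

1.198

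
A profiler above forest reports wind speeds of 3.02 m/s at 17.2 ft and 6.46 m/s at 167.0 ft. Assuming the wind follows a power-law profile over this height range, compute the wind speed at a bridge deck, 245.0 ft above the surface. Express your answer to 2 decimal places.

7.34 m/s

First find α: α = ln(V₂/V₁)/ln(z₂/z₁) = ln(6.46/3.02)/ln(167.0/17.2) = 0.76037/2.27308 = 0.3345
Extrapolate from 167.0 ft to 245.0 ft: V₃ = 6.46 × (245.0/167.0)^0.3345 = 6.46 × 1.1368 = 7.3436 m/s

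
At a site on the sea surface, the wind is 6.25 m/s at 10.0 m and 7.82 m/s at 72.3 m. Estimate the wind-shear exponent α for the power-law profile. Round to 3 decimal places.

α ≈ 0.113

Power law: V₂/V₁ = (z₂/z₁)^α ⇒ α = ln(V₂/V₁) / ln(z₂/z₁)
α = ln(7.82/6.25) / ln(72.3/10.0) = ln(1.2512) / ln(7.2300)
  = 0.22410 / 1.97824 = 0.11328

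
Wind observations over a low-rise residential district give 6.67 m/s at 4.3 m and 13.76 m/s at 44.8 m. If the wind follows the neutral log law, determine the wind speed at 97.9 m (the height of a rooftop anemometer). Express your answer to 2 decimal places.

16.12 m/s

Log law: V ∝ ln(z/z₀). From the pair, with r = V₁/V₂ = 0.48474,
ln z₀ = (ln z₁ − r·ln z₂)/(1 − r) = (1.4586 − 0.48474×3.8022)/0.51526 = -0.7461 → z₀ = 0.4742 m
V₃ = V₁ · ln(z₃/z₀)/ln(z₁/z₀) = 6.67 × 5.3301/2.2048 = 16.1250 m/s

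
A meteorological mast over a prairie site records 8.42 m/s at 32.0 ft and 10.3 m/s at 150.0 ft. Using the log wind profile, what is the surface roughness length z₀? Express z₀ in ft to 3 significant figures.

Log law: V(z) ∝ ln(z/z₀). With r = V₁/V₂ = 8.42/10.3 = 0.81748,
r · ln(z₂/z₀) = ln(z₁/z₀) ⇒ ln z₀ = (ln z₁ − r·ln z₂)/(1 − r)
ln z₀ = (3.46574 − 0.81748×5.01064) / 0.18252 = -3.4534
z₀ = exp(-3.4534) = 0.03164 ft

z₀ ≈ 0.0316 ft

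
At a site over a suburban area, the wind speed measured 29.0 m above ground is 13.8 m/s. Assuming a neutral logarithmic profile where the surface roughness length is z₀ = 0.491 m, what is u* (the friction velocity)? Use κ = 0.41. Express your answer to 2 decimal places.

u* ≈ 1.39 m/s

Log law: V(z) = (u*/κ) · ln(z/z₀) ⇒ u* = κ · V / ln(z/z₀)
u* = 0.41 × 13.8 / ln(29.0/0.491) = 0.41 × 13.8 / 4.0786
   = 5.6580 / 4.0786 = 1.3872 m/s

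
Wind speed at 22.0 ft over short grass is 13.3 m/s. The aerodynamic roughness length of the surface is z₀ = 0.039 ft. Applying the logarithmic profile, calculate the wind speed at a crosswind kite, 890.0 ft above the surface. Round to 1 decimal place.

Log law: V(z) ∝ ln(z/z₀), so V₂/V₁ = ln(z₂/z₀) / ln(z₁/z₀).
ln(890.0/0.039) = 10.0354, ln(22.0/0.039) = 6.3352
V₂ = 13.3 × 10.0354/6.3352 = 13.3 × 1.5841 = 21.0680 m/s

21.1 m/s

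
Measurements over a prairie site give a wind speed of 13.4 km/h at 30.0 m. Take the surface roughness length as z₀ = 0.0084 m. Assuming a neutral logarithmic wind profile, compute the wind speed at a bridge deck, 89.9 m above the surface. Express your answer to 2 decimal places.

15.20 km/h

Log law: V(z) ∝ ln(z/z₀), so V₂/V₁ = ln(z₂/z₀) / ln(z₁/z₀).
ln(89.9/0.0084) = 9.2782, ln(30.0/0.0084) = 8.1807
V₂ = 13.4 × 9.2782/8.1807 = 13.4 × 1.1342 = 15.1977 km/h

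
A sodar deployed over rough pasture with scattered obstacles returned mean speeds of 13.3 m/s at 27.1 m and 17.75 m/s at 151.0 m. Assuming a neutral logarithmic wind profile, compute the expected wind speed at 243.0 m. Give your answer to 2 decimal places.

Log law: V ∝ ln(z/z₀). From the pair, with r = V₁/V₂ = 0.74930,
ln z₀ = (ln z₁ − r·ln z₂)/(1 − r) = (3.2995 − 0.74930×5.0173)/0.25070 = -1.8344 → z₀ = 0.1597 m
V₃ = V₁ · ln(z₃/z₀)/ln(z₁/z₀) = 13.3 × 7.3275/5.1339 = 18.9826 m/s

18.98 m/s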